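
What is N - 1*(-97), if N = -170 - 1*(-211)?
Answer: 138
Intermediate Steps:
N = 41 (N = -170 + 211 = 41)
N - 1*(-97) = 41 - 1*(-97) = 41 + 97 = 138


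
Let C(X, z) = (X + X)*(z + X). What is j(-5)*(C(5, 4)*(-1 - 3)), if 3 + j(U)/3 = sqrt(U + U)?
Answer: 3240 - 1080*I*sqrt(10) ≈ 3240.0 - 3415.3*I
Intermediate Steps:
C(X, z) = 2*X*(X + z) (C(X, z) = (2*X)*(X + z) = 2*X*(X + z))
j(U) = -9 + 3*sqrt(2)*sqrt(U) (j(U) = -9 + 3*sqrt(U + U) = -9 + 3*sqrt(2*U) = -9 + 3*(sqrt(2)*sqrt(U)) = -9 + 3*sqrt(2)*sqrt(U))
j(-5)*(C(5, 4)*(-1 - 3)) = (-9 + 3*sqrt(2)*sqrt(-5))*((2*5*(5 + 4))*(-1 - 3)) = (-9 + 3*sqrt(2)*(I*sqrt(5)))*((2*5*9)*(-4)) = (-9 + 3*I*sqrt(10))*(90*(-4)) = (-9 + 3*I*sqrt(10))*(-360) = 3240 - 1080*I*sqrt(10)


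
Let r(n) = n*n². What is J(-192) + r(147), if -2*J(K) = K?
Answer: 3176619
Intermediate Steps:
r(n) = n³
J(K) = -K/2
J(-192) + r(147) = -½*(-192) + 147³ = 96 + 3176523 = 3176619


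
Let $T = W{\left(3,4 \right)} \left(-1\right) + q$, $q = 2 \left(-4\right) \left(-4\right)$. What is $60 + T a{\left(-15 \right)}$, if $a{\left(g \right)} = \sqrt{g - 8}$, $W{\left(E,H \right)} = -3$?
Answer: $60 + 35 i \sqrt{23} \approx 60.0 + 167.85 i$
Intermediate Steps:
$a{\left(g \right)} = \sqrt{-8 + g}$
$q = 32$ ($q = \left(-8\right) \left(-4\right) = 32$)
$T = 35$ ($T = \left(-3\right) \left(-1\right) + 32 = 3 + 32 = 35$)
$60 + T a{\left(-15 \right)} = 60 + 35 \sqrt{-8 - 15} = 60 + 35 \sqrt{-23} = 60 + 35 i \sqrt{23}$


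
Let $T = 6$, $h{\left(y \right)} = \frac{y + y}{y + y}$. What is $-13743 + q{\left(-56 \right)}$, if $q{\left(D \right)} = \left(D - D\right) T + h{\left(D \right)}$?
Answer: $-13742$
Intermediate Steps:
$h{\left(y \right)} = 1$ ($h{\left(y \right)} = \frac{2 y}{2 y} = 2 y \frac{1}{2 y} = 1$)
$q{\left(D \right)} = 1$ ($q{\left(D \right)} = \left(D - D\right) 6 + 1 = 0 \cdot 6 + 1 = 0 + 1 = 1$)
$-13743 + q{\left(-56 \right)} = -13743 + 1 = -13742$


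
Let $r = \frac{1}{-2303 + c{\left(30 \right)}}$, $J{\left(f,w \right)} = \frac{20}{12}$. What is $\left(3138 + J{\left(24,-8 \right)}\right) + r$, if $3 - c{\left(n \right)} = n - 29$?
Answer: $\frac{2408124}{767} \approx 3139.7$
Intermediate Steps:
$J{\left(f,w \right)} = \frac{5}{3}$ ($J{\left(f,w \right)} = 20 \cdot \frac{1}{12} = \frac{5}{3}$)
$c{\left(n \right)} = 32 - n$ ($c{\left(n \right)} = 3 - \left(n - 29\right) = 3 - \left(-29 + n\right) = 32 - n$)
$r = - \frac{1}{2301}$ ($r = \frac{1}{-2303 + \left(32 - 30\right)} = \frac{1}{-2303 + 2} = \frac{1}{-2301} = - \frac{1}{2301} \approx -0.00043459$)
$\left(3138 + J{\left(24,-8 \right)}\right) + r = \left(3138 + \frac{5}{3}\right) - \frac{1}{2301} = \frac{9419}{3} - \frac{1}{2301} = \frac{2408124}{767}$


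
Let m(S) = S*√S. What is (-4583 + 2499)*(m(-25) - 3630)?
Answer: 7564920 + 260500*I ≈ 7.5649e+6 + 2.605e+5*I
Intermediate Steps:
m(S) = S^(3/2)
(-4583 + 2499)*(m(-25) - 3630) = (-4583 + 2499)*((-25)^(3/2) - 3630) = -2084*(-125*I - 3630) = -2084*(-3630 - 125*I) = 7564920 + 260500*I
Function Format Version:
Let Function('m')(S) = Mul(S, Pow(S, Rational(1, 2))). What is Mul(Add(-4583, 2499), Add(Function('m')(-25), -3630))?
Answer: Add(7564920, Mul(260500, I)) ≈ Add(7.5649e+6, Mul(2.6050e+5, I))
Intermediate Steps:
Function('m')(S) = Pow(S, Rational(3, 2))
Mul(Add(-4583, 2499), Add(Function('m')(-25), -3630)) = Mul(Add(-4583, 2499), Add(Pow(-25, Rational(3, 2)), -3630)) = Mul(-2084, Add(Mul(-125, I), -3630)) = Mul(-2084, Add(-3630, Mul(-125, I))) = Add(7564920, Mul(260500, I))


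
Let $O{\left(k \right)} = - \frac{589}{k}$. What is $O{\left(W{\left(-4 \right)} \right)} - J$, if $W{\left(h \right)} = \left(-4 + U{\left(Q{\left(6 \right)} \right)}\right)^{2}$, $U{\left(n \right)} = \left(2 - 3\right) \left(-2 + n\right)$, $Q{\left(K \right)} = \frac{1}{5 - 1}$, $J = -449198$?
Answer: $\frac{36375614}{81} \approx 4.4908 \cdot 10^{5}$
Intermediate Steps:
$Q{\left(K \right)} = \frac{1}{4}$
$U{\left(n \right)} = 2 - n$ ($U{\left(n \right)} = - (-2 + n) = 2 - n$)
$W{\left(h \right)} = \frac{81}{16}$ ($W{\left(h \right)} = \left(-4 + \left(2 - \frac{1}{4}\right)\right)^{2} = \left(-4 + \frac{7}{4}\right)^{2} = \left(- \frac{9}{4}\right)^{2} = \frac{81}{16}$)
$O{\left(W{\left(-4 \right)} \right)} - J = - \frac{589}{\frac{81}{16}} - -449198 = \left(-589\right) \frac{16}{81} + 449198 = - \frac{9424}{81} + 449198 = \frac{36375614}{81}$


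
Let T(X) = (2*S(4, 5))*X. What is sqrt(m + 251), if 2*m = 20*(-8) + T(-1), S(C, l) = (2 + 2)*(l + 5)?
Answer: sqrt(131) ≈ 11.446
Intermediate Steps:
S(C, l) = 20 + 4*l (S(C, l) = 4*(5 + l) = 20 + 4*l)
T(X) = 80*X (T(X) = (2*(20 + 4*5))*X = (2*(20 + 20))*X = (2*40)*X = 80*X)
m = -120 (m = (20*(-8) + 80*(-1))/2 = (-160 - 80)/2 = (1/2)*(-240) = -120)
sqrt(m + 251) = sqrt(-120 + 251) = sqrt(131)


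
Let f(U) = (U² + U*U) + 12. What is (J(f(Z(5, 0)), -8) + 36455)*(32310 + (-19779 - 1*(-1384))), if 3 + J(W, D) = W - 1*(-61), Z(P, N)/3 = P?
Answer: 514507125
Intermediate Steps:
Z(P, N) = 3*P
f(U) = 12 + 2*U² (f(U) = (U² + U²) + 12 = 2*U² + 12 = 12 + 2*U²)
J(W, D) = 58 + W (J(W, D) = -3 + (W - 1*(-61)) = -3 + (W + 61) = -3 + (61 + W) = 58 + W)
(J(f(Z(5, 0)), -8) + 36455)*(32310 + (-19779 - 1*(-1384))) = ((58 + (12 + 2*(3*5)²)) + 36455)*(32310 + (-19779 - 1*(-1384))) = ((58 + (12 + 2*15²)) + 36455)*(32310 + (-19779 + 1384)) = ((58 + (12 + 2*225)) + 36455)*(32310 - 18395) = ((58 + (12 + 450)) + 36455)*13915 = ((58 + 462) + 36455)*13915 = (520 + 36455)*13915 = 36975*13915 = 514507125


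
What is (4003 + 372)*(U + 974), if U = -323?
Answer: 2848125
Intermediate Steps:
(4003 + 372)*(U + 974) = (4003 + 372)*(-323 + 974) = 4375*651 = 2848125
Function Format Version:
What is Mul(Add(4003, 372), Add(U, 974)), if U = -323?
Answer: 2848125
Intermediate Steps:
Mul(Add(4003, 372), Add(U, 974)) = Mul(Add(4003, 372), Add(-323, 974)) = Mul(4375, 651) = 2848125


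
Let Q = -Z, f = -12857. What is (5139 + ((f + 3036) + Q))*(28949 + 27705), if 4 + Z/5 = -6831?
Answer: 1670896422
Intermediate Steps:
Z = -34175 (Z = -20 + 5*(-6831) = -20 - 34155 = -34175)
Q = 34175 (Q = -1*(-34175) = 34175)
(5139 + ((f + 3036) + Q))*(28949 + 27705) = (5139 + ((-12857 + 3036) + 34175))*(28949 + 27705) = (5139 + (-9821 + 34175))*56654 = (5139 + 24354)*56654 = 29493*56654 = 1670896422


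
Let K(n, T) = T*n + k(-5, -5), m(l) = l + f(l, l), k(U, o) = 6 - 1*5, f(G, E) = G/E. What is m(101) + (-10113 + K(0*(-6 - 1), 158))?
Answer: -10010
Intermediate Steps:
k(U, o) = 1 (k(U, o) = 6 - 5 = 1)
m(l) = 1 + l (m(l) = l + l/l = l + 1 = 1 + l)
K(n, T) = 1 + T*n (K(n, T) = T*n + 1 = 1 + T*n)
m(101) + (-10113 + K(0*(-6 - 1), 158)) = (1 + 101) + (-10113 + (1 + 158*(0*(-6 - 1)))) = 102 + (-10113 + (1 + 158*(0*(-7)))) = 102 + (-10113 + (1 + 158*0)) = 102 + (-10113 + (1 + 0)) = 102 + (-10113 + 1) = 102 - 10112 = -10010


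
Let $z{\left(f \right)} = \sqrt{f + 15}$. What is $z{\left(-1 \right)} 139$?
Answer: $139 \sqrt{14} \approx 520.09$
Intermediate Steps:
$z{\left(f \right)} = \sqrt{15 + f}$
$z{\left(-1 \right)} 139 = \sqrt{15 - 1} \cdot 139 = \sqrt{14} \cdot 139 = 139 \sqrt{14}$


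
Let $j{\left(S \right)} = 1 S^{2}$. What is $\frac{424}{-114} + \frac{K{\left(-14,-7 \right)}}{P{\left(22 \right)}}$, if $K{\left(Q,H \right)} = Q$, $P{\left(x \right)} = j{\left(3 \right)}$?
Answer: $- \frac{902}{171} \approx -5.2749$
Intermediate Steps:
$j{\left(S \right)} = S^{2}$
$P{\left(x \right)} = 9$ ($P{\left(x \right)} = 3^{2} = 9$)
$\frac{424}{-114} + \frac{K{\left(-14,-7 \right)}}{P{\left(22 \right)}} = \frac{424}{-114} - \frac{14}{9} = 424 \left(- \frac{1}{114}\right) - \frac{14}{9} = - \frac{212}{57} - \frac{14}{9} = - \frac{902}{171}$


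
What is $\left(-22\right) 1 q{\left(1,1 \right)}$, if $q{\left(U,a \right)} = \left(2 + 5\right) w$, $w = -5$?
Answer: $770$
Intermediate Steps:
$q{\left(U,a \right)} = -35$ ($q{\left(U,a \right)} = \left(2 + 5\right) \left(-5\right) = 7 \left(-5\right) = -35$)
$\left(-22\right) 1 q{\left(1,1 \right)} = \left(-22\right) 1 \left(-35\right) = \left(-22\right) \left(-35\right) = 770$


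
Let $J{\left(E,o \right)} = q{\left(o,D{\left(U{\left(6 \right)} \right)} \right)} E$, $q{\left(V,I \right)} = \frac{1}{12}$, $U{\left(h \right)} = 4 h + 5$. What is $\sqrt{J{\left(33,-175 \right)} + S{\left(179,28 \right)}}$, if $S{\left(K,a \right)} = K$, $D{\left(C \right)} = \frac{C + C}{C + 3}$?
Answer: $\frac{\sqrt{727}}{2} \approx 13.481$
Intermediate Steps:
$U{\left(h \right)} = 5 + 4 h$
$D{\left(C \right)} = \frac{2 C}{3 + C}$
$q{\left(V,I \right)} = \frac{1}{12}$
$J{\left(E,o \right)} = \frac{E}{12}$
$\sqrt{J{\left(33,-175 \right)} + S{\left(179,28 \right)}} = \sqrt{\frac{1}{12} \cdot 33 + 179} = \sqrt{\frac{11}{4} + 179} = \sqrt{\frac{727}{4}} = \frac{\sqrt{727}}{2}$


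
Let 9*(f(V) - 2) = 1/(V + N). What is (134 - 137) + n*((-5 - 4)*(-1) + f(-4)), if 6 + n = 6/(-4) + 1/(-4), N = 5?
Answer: -802/9 ≈ -89.111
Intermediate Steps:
n = -31/4 (n = -6 + (6/(-4) + 1/(-4)) = -6 + (6*(-¼) + 1*(-¼)) = -6 + (-3/2 - ¼) = -6 - 7/4 = -31/4 ≈ -7.7500)
f(V) = 2 + 1/(9*(5 + V)) (f(V) = 2 + 1/(9*(V + 5)) = 2 + 1/(9*(5 + V)))
(134 - 137) + n*((-5 - 4)*(-1) + f(-4)) = (134 - 137) - 31*((-5 - 4)*(-1) + (91 + 18*(-4))/(9*(5 - 4)))/4 = -3 - 31*(-9*(-1) + (⅑)*(91 - 72)/1)/4 = -3 - 31*(9 + (⅑)*1*19)/4 = -3 - 31*(9 + 19/9)/4 = -3 - 31/4*100/9 = -3 - 775/9 = -802/9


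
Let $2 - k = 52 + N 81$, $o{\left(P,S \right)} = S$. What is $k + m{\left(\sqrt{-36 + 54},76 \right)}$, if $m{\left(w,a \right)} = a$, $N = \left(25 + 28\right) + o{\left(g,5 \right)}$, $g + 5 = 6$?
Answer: $-4672$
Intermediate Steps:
$g = 1$ ($g = -5 + 6 = 1$)
$N = 58$ ($N = \left(25 + 28\right) + 5 = 53 + 5 = 58$)
$k = -4748$ ($k = 2 - \left(52 + 58 \cdot 81\right) = 2 - \left(52 + 4698\right) = 2 - 4750 = -4748$)
$k + m{\left(\sqrt{-36 + 54},76 \right)} = -4748 + 76 = -4672$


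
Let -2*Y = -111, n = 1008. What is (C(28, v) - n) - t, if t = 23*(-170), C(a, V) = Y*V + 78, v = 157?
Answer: 23387/2 ≈ 11694.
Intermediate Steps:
Y = 111/2 (Y = -½*(-111) = 111/2 ≈ 55.500)
C(a, V) = 78 + 111*V/2 (C(a, V) = 111*V/2 + 78 = 78 + 111*V/2)
t = -3910
(C(28, v) - n) - t = ((78 + (111/2)*157) - 1*1008) - 1*(-3910) = ((78 + 17427/2) - 1008) + 3910 = (17583/2 - 1008) + 3910 = 15567/2 + 3910 = 23387/2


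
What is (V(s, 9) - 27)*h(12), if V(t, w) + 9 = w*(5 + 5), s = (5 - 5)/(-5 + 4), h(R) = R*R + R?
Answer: 8424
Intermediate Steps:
h(R) = R + R² (h(R) = R² + R = R + R²)
s = 0 (s = 0/(-1) = 0*(-1) = 0)
V(t, w) = -9 + 10*w (V(t, w) = -9 + w*(5 + 5) = -9 + w*10 = -9 + 10*w)
(V(s, 9) - 27)*h(12) = ((-9 + 10*9) - 27)*(12*(1 + 12)) = ((-9 + 90) - 27)*(12*13) = (81 - 27)*156 = 54*156 = 8424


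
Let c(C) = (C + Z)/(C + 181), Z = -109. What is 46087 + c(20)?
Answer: 9263398/201 ≈ 46087.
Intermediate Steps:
c(C) = (-109 + C)/(181 + C) (c(C) = (C - 109)/(C + 181) = (-109 + C)/(181 + C))
46087 + c(20) = 46087 + (-109 + 20)/(181 + 20) = 46087 - 89/201 = 9263398/201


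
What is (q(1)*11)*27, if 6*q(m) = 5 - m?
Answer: 198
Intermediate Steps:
q(m) = ⅚ - m/6 (q(m) = (5 - m)/6 = ⅚ - m/6)
(q(1)*11)*27 = ((⅚ - ⅙*1)*11)*27 = ((⅚ - ⅙)*11)*27 = ((⅔)*11)*27 = (22/3)*27 = 198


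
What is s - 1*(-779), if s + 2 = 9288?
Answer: 10065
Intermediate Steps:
s = 9286 (s = -2 + 9288 = 9286)
s - 1*(-779) = 9286 - 1*(-779) = 9286 + 779 = 10065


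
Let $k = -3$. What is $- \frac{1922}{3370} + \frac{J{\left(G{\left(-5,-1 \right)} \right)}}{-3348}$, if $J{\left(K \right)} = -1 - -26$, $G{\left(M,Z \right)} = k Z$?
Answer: $- \frac{3259553}{5641380} \approx -0.57779$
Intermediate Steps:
$G{\left(M,Z \right)} = - 3 Z$
$J{\left(K \right)} = 25$ ($J{\left(K \right)} = -1 + 26 = 25$)
$- \frac{1922}{3370} + \frac{J{\left(G{\left(-5,-1 \right)} \right)}}{-3348} = - \frac{1922}{3370} + \frac{25}{-3348} = \left(-1922\right) \frac{1}{3370} + 25 \left(- \frac{1}{3348}\right) = - \frac{961}{1685} - \frac{25}{3348} = - \frac{3259553}{5641380}$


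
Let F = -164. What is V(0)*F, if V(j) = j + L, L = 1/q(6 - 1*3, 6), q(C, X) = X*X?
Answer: -41/9 ≈ -4.5556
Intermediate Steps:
q(C, X) = X**2
L = 1/36 (L = 1/(6**2) = 1/36 ≈ 0.027778)
V(j) = 1/36 + j (V(j) = j + 1/36 = 1/36 + j)
V(0)*F = (1/36 + 0)*(-164) = (1/36)*(-164) = -41/9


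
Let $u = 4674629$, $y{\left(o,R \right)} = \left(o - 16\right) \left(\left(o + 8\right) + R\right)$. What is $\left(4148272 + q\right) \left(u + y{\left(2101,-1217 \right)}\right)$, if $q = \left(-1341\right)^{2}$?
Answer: $38857447304297$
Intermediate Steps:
$y{\left(o,R \right)} = \left(-16 + o\right) \left(8 + R + o\right)$ ($y{\left(o,R \right)} = \left(-16 + o\right) \left(\left(8 + o\right) + R\right) = \left(-16 + o\right) \left(8 + R + o\right)$)
$q = 1798281$
$\left(4148272 + q\right) \left(u + y{\left(2101,-1217 \right)}\right) = \left(4148272 + 1798281\right) \left(4674629 - \left(2554381 - 4414201\right)\right) = 5946553 \left(4674629 - -1859820\right) = 5946553 \left(4674629 + 1859820\right) = 5946553 \cdot 6534449 = 38857447304297$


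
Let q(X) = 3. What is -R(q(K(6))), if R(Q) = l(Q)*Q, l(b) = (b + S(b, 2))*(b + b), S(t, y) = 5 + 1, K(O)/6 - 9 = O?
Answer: -162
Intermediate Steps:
K(O) = 54 + 6*O
S(t, y) = 6
l(b) = 2*b*(6 + b) (l(b) = (b + 6)*(b + b) = (6 + b)*(2*b) = 2*b*(6 + b))
R(Q) = 2*Q²*(6 + Q) (R(Q) = (2*Q*(6 + Q))*Q = 2*Q²*(6 + Q))
-R(q(K(6))) = -2*3²*(6 + 3) = -2*9*9 = -1*162 = -162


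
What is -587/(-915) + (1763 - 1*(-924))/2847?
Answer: 458866/289445 ≈ 1.5853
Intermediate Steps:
-587/(-915) + (1763 - 1*(-924))/2847 = -587*(-1/915) + (1763 + 924)*(1/2847) = 587/915 + 2687*(1/2847) = 587/915 + 2687/2847 = 458866/289445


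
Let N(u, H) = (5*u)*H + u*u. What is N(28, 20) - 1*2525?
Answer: 1059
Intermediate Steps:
N(u, H) = u² + 5*H*u (N(u, H) = 5*H*u + u² = u² + 5*H*u)
N(28, 20) - 1*2525 = 28*(28 + 5*20) - 1*2525 = 28*(28 + 100) - 2525 = 28*128 - 2525 = 3584 - 2525 = 1059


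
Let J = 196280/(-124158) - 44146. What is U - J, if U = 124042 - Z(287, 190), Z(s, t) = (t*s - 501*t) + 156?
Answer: 12955488808/62079 ≈ 2.0869e+5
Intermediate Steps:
Z(s, t) = 156 - 501*t + s*t (Z(s, t) = (s*t - 501*t) + 156 = (-501*t + s*t) + 156 = 156 - 501*t + s*t)
U = 164546 (U = 124042 - (156 - 501*190 + 287*190) = 124042 - (156 - 95190 + 54530) = 124042 - 1*(-40504) = 124042 + 40504 = 164546)
J = -2740637674/62079 (J = 196280*(-1/124158) - 44146 = -98140/62079 - 44146 = -2740637674/62079 ≈ -44148.)
U - J = 164546 - 1*(-2740637674/62079) = 164546 + 2740637674/62079 = 12955488808/62079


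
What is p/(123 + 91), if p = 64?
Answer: 32/107 ≈ 0.29907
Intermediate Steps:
p/(123 + 91) = 64/(123 + 91) = 64/214 = (1/214)*64 = 32/107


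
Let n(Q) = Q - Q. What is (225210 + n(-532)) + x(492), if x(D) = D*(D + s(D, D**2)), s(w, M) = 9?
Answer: 471702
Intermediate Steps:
x(D) = D*(9 + D) (x(D) = D*(D + 9) = D*(9 + D))
n(Q) = 0
(225210 + n(-532)) + x(492) = (225210 + 0) + 492*(9 + 492) = 225210 + 492*501 = 225210 + 246492 = 471702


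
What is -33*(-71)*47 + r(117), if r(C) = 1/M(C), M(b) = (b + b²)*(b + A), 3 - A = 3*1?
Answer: 177878671543/1615302 ≈ 1.1012e+5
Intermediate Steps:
A = 0 (A = 3 - 3 = 0)
M(b) = b*(b + b²) (M(b) = (b + b²)*(b + 0) = (b + b²)*b = b*(b + b²))
r(C) = 1/(C²*(1 + C))
-33*(-71)*47 + r(117) = -33*(-71)*47 + 1/(117²*(1 + 117)) = 2343*47 + (1/13689)/118 = 110121 + (1/13689)*(1/118) = 110121 + 1/1615302 = 177878671543/1615302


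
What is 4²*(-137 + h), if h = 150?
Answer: 208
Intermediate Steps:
4²*(-137 + h) = 4²*(-137 + 150) = 16*13 = 208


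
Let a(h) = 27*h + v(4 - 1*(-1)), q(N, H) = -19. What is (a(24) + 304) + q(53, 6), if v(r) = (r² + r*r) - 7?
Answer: 976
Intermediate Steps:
v(r) = -7 + 2*r² (v(r) = (r² + r²) - 7 = 2*r² - 7 = -7 + 2*r²)
a(h) = 43 + 27*h (a(h) = 27*h + (-7 + 2*(4 - 1*(-1))²) = 27*h + (-7 + 2*(4 + 1)²) = 27*h + (-7 + 2*5²) = 27*h + (-7 + 2*25) = 27*h + (-7 + 50) = 27*h + 43 = 43 + 27*h)
(a(24) + 304) + q(53, 6) = ((43 + 27*24) + 304) - 19 = ((43 + 648) + 304) - 19 = (691 + 304) - 19 = 995 - 19 = 976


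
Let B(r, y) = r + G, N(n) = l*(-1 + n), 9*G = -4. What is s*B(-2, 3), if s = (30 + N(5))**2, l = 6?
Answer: -7128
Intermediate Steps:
G = -4/9 (G = (1/9)*(-4) = -4/9 ≈ -0.44444)
N(n) = -6 + 6*n (N(n) = 6*(-1 + n) = -6 + 6*n)
B(r, y) = -4/9 + r (B(r, y) = r - 4/9 = -4/9 + r)
s = 2916 (s = (30 + (-6 + 6*5))**2 = (30 + (-6 + 30))**2 = (30 + 24)**2 = 54**2 = 2916)
s*B(-2, 3) = 2916*(-4/9 - 2) = 2916*(-22/9) = -7128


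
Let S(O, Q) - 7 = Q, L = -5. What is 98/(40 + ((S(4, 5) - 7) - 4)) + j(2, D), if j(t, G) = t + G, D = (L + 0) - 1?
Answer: -66/41 ≈ -1.6098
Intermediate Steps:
S(O, Q) = 7 + Q
D = -6 (D = (-5 + 0) - 1 = -5 - 1 = -6)
j(t, G) = G + t
98/(40 + ((S(4, 5) - 7) - 4)) + j(2, D) = 98/(40 + (((7 + 5) - 7) - 4)) + (-6 + 2) = 98/(40 + ((12 - 7) - 4)) - 4 = 98/(40 + (5 - 4)) - 4 = 98/(40 + 1) - 4 = 98/41 - 4 = -66/41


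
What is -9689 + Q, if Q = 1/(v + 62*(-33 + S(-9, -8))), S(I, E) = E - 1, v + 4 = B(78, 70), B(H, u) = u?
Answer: -24590683/2538 ≈ -9689.0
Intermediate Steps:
v = 66 (v = -4 + 70 = 66)
S(I, E) = -1 + E
Q = -1/2538 (Q = 1/(66 + 62*(-33 + (-1 - 8))) = 1/(66 + 62*(-33 - 9)) = 1/(66 + 62*(-42)) = 1/(66 - 2604) = 1/(-2538) = -1/2538 ≈ -0.00039401)
-9689 + Q = -9689 - 1/2538 = -24590683/2538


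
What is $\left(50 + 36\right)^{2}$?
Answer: $7396$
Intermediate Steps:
$\left(50 + 36\right)^{2} = 86^{2} = 7396$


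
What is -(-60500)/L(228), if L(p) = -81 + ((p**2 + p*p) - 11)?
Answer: 15125/25969 ≈ 0.58243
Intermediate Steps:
L(p) = -92 + 2*p**2 (L(p) = -81 + ((p**2 + p**2) - 11) = -81 + (2*p**2 - 11) = -81 + (-11 + 2*p**2) = -92 + 2*p**2)
-(-60500)/L(228) = -(-60500)/(-92 + 2*228**2) = -(-60500)/(-92 + 2*51984) = -(-60500)/(-92 + 103968) = -(-60500)/103876 = -1*(-15125/25969) = 15125/25969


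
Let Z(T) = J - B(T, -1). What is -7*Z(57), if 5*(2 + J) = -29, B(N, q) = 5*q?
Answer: 98/5 ≈ 19.600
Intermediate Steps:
J = -39/5 (J = -2 + (⅕)*(-29) = -2 - 29/5 = -39/5 ≈ -7.8000)
Z(T) = -14/5 (Z(T) = -39/5 - 5*(-1) = -39/5 - 1*(-5) = -39/5 + 5 = -14/5)
-7*Z(57) = -7*(-14/5) = 98/5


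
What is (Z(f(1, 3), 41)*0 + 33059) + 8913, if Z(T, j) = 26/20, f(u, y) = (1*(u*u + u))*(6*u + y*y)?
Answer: 41972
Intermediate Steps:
f(u, y) = (u + u²)*(y² + 6*u) (f(u, y) = (1*(u² + u))*(6*u + y²) = (1*(u + u²))*(y² + 6*u) = (u + u²)*(y² + 6*u))
Z(T, j) = 13/10 (Z(T, j) = 26*(1/20) = 13/10)
(Z(f(1, 3), 41)*0 + 33059) + 8913 = ((13/10)*0 + 33059) + 8913 = (0 + 33059) + 8913 = 33059 + 8913 = 41972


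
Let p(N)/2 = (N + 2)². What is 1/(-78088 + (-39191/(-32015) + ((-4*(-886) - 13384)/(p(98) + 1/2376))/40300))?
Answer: -613105191302045/47875407656266391763 ≈ -1.2806e-5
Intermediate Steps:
p(N) = 2*(2 + N)² (p(N) = 2*(N + 2)² = 2*(2 + N)²)
1/(-78088 + (-39191/(-32015) + ((-4*(-886) - 13384)/(p(98) + 1/2376))/40300)) = 1/(-78088 + (-39191/(-32015) + ((-4*(-886) - 13384)/(2*(2 + 98)² + 1/2376))/40300)) = 1/(-78088 + (-39191*(-1/32015) + ((3544 - 13384)/(2*100² + 1/2376))*(1/40300))) = 1/(-78088 + (39191/32015 - 9840/(2*10000 + 1/2376)*(1/40300))) = 1/(-78088 + (39191/32015 - 9840/(20000 + 1/2376)*(1/40300))) = 1/(-78088 + (39191/32015 - 9840/47520001/2376*(1/40300))) = 1/(-78088 + (39191/32015 - 9840*2376/47520001*(1/40300))) = 1/(-78088 + (39191/32015 - 23379840/47520001*1/40300)) = 1/(-78088 + (39191/32015 - 1168992/95752802015)) = 1/(-78088 + 750522127698197/613105191302045) = 1/(-47875407656266391763/613105191302045) = -613105191302045/47875407656266391763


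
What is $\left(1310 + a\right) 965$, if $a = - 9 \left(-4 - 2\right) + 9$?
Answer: $1324945$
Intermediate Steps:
$a = 63$ ($a = - 9 \left(-4 - 2\right) + 9 = \left(-9\right) \left(-6\right) + 9 = 54 + 9 = 63$)
$\left(1310 + a\right) 965 = \left(1310 + 63\right) 965 = 1373 \cdot 965 = 1324945$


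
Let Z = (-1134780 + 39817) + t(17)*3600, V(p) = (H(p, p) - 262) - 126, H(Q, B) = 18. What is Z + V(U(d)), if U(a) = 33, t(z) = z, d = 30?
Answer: -1034133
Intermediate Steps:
V(p) = -370 (V(p) = (18 - 262) - 126 = -244 - 126 = -370)
Z = -1033763 (Z = (-1134780 + 39817) + 17*3600 = -1094963 + 61200 = -1033763)
Z + V(U(d)) = -1033763 - 370 = -1034133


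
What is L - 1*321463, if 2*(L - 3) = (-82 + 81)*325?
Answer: -643245/2 ≈ -3.2162e+5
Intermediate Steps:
L = -319/2 (L = 3 + ((-82 + 81)*325)/2 = 3 + (-1*325)/2 = 3 + (½)*(-325) = 3 - 325/2 = -319/2 ≈ -159.50)
L - 1*321463 = -319/2 - 1*321463 = -319/2 - 321463 = -643245/2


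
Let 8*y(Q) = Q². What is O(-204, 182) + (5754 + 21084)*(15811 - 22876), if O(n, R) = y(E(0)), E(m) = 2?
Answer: -379220939/2 ≈ -1.8961e+8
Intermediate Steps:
y(Q) = Q²/8
O(n, R) = ½ (O(n, R) = (⅛)*2² = (⅛)*4 = ½)
O(-204, 182) + (5754 + 21084)*(15811 - 22876) = ½ + (5754 + 21084)*(15811 - 22876) = ½ + 26838*(-7065) = ½ - 189610470 = -379220939/2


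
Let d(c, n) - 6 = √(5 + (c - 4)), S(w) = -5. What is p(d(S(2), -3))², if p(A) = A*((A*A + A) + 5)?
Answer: -16128 + 99704*I ≈ -16128.0 + 99704.0*I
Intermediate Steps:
d(c, n) = 6 + √(1 + c) (d(c, n) = 6 + √(5 + (c - 4)) = 6 + √(5 + (-4 + c)) = 6 + √(1 + c))
p(A) = A*(5 + A + A²) (p(A) = A*((A² + A) + 5) = A*((A + A²) + 5) = A*(5 + A + A²))
p(d(S(2), -3))² = ((6 + √(1 - 5))*(5 + (6 + √(1 - 5)) + (6 + √(1 - 5))²))² = ((6 + √(-4))*(5 + (6 + √(-4)) + (6 + √(-4))²))² = ((6 + 2*I)*(5 + (6 + 2*I) + (6 + 2*I)²))² = ((6 + 2*I)*(11 + (6 + 2*I)² + 2*I))² = (6 + 2*I)²*(11 + (6 + 2*I)² + 2*I)²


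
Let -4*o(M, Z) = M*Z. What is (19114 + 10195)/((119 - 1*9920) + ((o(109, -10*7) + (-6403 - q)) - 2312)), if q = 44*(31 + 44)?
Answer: -58618/39817 ≈ -1.4722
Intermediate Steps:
q = 3300 (q = 44*75 = 3300)
o(M, Z) = -M*Z/4
(19114 + 10195)/((119 - 1*9920) + ((o(109, -10*7) + (-6403 - q)) - 2312)) = (19114 + 10195)/((119 - 1*9920) + ((-¼*109*(-10*7) + (-6403 - 1*3300)) - 2312)) = 29309/((119 - 9920) + ((-¼*109*(-70) + (-6403 - 3300)) - 2312)) = 29309/(-9801 + ((3815/2 - 9703) - 2312)) = 29309/(-9801 + (-15591/2 - 2312)) = 29309/(-9801 - 20215/2) = 29309/(-39817/2) = 29309*(-2/39817) = -58618/39817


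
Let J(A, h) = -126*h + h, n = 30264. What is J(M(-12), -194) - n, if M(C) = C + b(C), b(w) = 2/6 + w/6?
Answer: -6014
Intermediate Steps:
b(w) = 1/3 + w/6 (b(w) = 2*(1/6) + w*(1/6) = 1/3 + w/6)
M(C) = 1/3 + 7*C/6 (M(C) = C + (1/3 + C/6) = 1/3 + 7*C/6)
J(A, h) = -125*h
J(M(-12), -194) - n = -125*(-194) - 1*30264 = 24250 - 30264 = -6014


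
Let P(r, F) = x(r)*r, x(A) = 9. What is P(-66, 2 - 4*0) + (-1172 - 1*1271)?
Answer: -3037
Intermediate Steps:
P(r, F) = 9*r
P(-66, 2 - 4*0) + (-1172 - 1*1271) = 9*(-66) + (-1172 - 1*1271) = -594 + (-1172 - 1271) = -594 - 2443 = -3037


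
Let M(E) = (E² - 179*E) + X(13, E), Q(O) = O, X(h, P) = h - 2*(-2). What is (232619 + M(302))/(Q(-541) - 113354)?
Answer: -269782/113895 ≈ -2.3687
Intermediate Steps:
X(h, P) = 4 + h (X(h, P) = h + 4 = 4 + h)
M(E) = 17 + E² - 179*E (M(E) = (E² - 179*E) + (4 + 13) = (E² - 179*E) + 17 = 17 + E² - 179*E)
(232619 + M(302))/(Q(-541) - 113354) = (232619 + (17 + 302² - 179*302))/(-541 - 113354) = (232619 + (17 + 91204 - 54058))/(-113895) = (232619 + 37163)*(-1/113895) = 269782*(-1/113895) = -269782/113895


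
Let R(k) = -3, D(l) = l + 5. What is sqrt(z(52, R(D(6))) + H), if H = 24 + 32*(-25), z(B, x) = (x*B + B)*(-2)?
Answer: 2*I*sqrt(142) ≈ 23.833*I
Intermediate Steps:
D(l) = 5 + l
z(B, x) = -2*B - 2*B*x (z(B, x) = (B*x + B)*(-2) = (B + B*x)*(-2) = -2*B - 2*B*x)
H = -776 (H = 24 - 800 = -776)
sqrt(z(52, R(D(6))) + H) = sqrt(-2*52*(1 - 3) - 776) = sqrt(-2*52*(-2) - 776) = sqrt(208 - 776) = sqrt(-568) = 2*I*sqrt(142)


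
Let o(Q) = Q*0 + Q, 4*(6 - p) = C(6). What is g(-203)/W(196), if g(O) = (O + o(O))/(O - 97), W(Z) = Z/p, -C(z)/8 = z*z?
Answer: 377/700 ≈ 0.53857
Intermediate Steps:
C(z) = -8*z² (C(z) = -8*z*z = -8*z²)
p = 78 (p = 6 - (-2)*6² = 6 - (-2)*36 = 6 - ¼*(-288) = 6 + 72 = 78)
W(Z) = Z/78
o(Q) = Q (o(Q) = 0 + Q = Q)
g(O) = 2*O/(-97 + O) (g(O) = (O + O)/(O - 97) = (2*O)/(-97 + O) = 2*O/(-97 + O))
g(-203)/W(196) = (2*(-203)/(-97 - 203))/(((1/78)*196)) = (2*(-203)/(-300))/(98/39) = (2*(-203)*(-1/300))*(39/98) = (203/150)*(39/98) = 377/700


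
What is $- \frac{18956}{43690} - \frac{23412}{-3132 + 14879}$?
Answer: $- \frac{36633718}{15094895} \approx -2.4269$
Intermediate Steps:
$- \frac{18956}{43690} - \frac{23412}{-3132 + 14879} = \left(-18956\right) \frac{1}{43690} - \frac{23412}{11747} = - \frac{9478}{21845} - \frac{23412}{11747} = - \frac{36633718}{15094895}$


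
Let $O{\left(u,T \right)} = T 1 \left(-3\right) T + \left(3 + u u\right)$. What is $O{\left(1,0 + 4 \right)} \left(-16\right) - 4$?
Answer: $700$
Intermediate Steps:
$O{\left(u,T \right)} = 3 + u^{2} - 3 T^{2}$ ($O{\left(u,T \right)} = T \left(-3\right) T + \left(3 + u^{2}\right) = - 3 T T + \left(3 + u^{2}\right) = - 3 T^{2} + \left(3 + u^{2}\right) = 3 + u^{2} - 3 T^{2}$)
$O{\left(1,0 + 4 \right)} \left(-16\right) - 4 = \left(3 + 1^{2} - 3 \left(0 + 4\right)^{2}\right) \left(-16\right) - 4 = \left(3 + 1 - 3 \cdot 4^{2}\right) \left(-16\right) - 4 = \left(3 + 1 - 48\right) \left(-16\right) - 4 = \left(-44\right) \left(-16\right) - 4 = 704 - 4 = 700$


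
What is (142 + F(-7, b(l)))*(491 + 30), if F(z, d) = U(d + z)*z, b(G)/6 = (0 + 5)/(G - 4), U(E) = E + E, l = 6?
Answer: 15630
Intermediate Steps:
U(E) = 2*E
b(G) = 30/(-4 + G) (b(G) = 6*((0 + 5)/(G - 4)) = 6*(5/(-4 + G)) = 30/(-4 + G))
F(z, d) = z*(2*d + 2*z) (F(z, d) = (2*(d + z))*z = (2*d + 2*z)*z = z*(2*d + 2*z))
(142 + F(-7, b(l)))*(491 + 30) = (142 + 2*(-7)*(30/(-4 + 6) - 7))*(491 + 30) = (142 + 2*(-7)*(30/2 - 7))*521 = (142 + 2*(-7)*(30*(½) - 7))*521 = (142 + 2*(-7)*(15 - 7))*521 = (142 + 2*(-7)*8)*521 = (142 - 112)*521 = 30*521 = 15630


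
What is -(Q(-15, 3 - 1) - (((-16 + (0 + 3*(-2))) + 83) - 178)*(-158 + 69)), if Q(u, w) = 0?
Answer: 10413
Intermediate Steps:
-(Q(-15, 3 - 1) - (((-16 + (0 + 3*(-2))) + 83) - 178)*(-158 + 69)) = -(0 - (((-16 + (0 + 3*(-2))) + 83) - 178)*(-158 + 69)) = -(0 - (((-16 + (0 - 6)) + 83) - 178)*(-89)) = -(0 - (((-16 - 6) + 83) - 178)*(-89)) = -(0 - ((-22 + 83) - 178)*(-89)) = -(0 - (61 - 178)*(-89)) = -(0 - (-117)*(-89)) = -(0 - 1*10413) = -(0 - 10413) = -1*(-10413) = 10413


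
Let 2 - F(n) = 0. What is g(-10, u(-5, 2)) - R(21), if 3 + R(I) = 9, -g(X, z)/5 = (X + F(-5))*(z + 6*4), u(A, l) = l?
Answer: 1034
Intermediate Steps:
F(n) = 2 (F(n) = 2 - 1*0 = 2 + 0 = 2)
g(X, z) = -5*(2 + X)*(24 + z) (g(X, z) = -5*(X + 2)*(z + 6*4) = -5*(2 + X)*(z + 24) = -5*(2 + X)*(24 + z))
R(I) = 6 (R(I) = -3 + 9 = 6)
g(-10, u(-5, 2)) - R(21) = (-240 - 120*(-10) - 10*2 - 5*(-10)*2) - 1*6 = (-240 + 1200 - 20 + 100) - 6 = 1040 - 6 = 1034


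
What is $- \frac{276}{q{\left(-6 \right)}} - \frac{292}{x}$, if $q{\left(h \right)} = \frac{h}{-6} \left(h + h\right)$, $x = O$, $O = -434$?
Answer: $\frac{5137}{217} \approx 23.673$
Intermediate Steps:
$x = -434$
$q{\left(h \right)} = - \frac{h^{2}}{3}$ ($q{\left(h \right)} = h \left(- \frac{1}{6}\right) 2 h = - \frac{h}{6} \cdot 2 h = - \frac{h^{2}}{3}$)
$- \frac{276}{q{\left(-6 \right)}} - \frac{292}{x} = - \frac{276}{\left(- \frac{1}{3}\right) \left(-6\right)^{2}} - \frac{292}{-434} = - \frac{276}{\left(- \frac{1}{3}\right) 36} - - \frac{146}{217} = - \frac{276}{-12} + \frac{146}{217} = \left(-276\right) \left(- \frac{1}{12}\right) + \frac{146}{217} = 23 + \frac{146}{217} = \frac{5137}{217}$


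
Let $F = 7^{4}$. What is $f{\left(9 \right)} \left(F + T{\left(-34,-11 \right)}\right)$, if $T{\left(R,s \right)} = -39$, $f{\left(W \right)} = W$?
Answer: $21258$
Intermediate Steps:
$F = 2401$
$f{\left(9 \right)} \left(F + T{\left(-34,-11 \right)}\right) = 9 \left(2401 - 39\right) = 9 \cdot 2362 = 21258$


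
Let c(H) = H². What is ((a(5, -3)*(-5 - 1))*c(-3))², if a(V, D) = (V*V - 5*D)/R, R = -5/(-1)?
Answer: 186624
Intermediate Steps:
R = 5 (R = -5*(-1) = 5)
a(V, D) = -D + V²/5 (a(V, D) = (V*V - 5*D)/5 = (V² - 5*D)*(⅕) = -D + V²/5)
((a(5, -3)*(-5 - 1))*c(-3))² = (((-1*(-3) + (⅕)*5²)*(-5 - 1))*(-3)²)² = (((3 + (⅕)*25)*(-6))*9)² = (((3 + 5)*(-6))*9)² = ((8*(-6))*9)² = (-48*9)² = (-432)² = 186624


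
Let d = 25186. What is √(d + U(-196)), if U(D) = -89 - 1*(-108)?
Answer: 71*√5 ≈ 158.76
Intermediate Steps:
U(D) = 19 (U(D) = -89 + 108 = 19)
√(d + U(-196)) = √(25186 + 19) = √25205 = 71*√5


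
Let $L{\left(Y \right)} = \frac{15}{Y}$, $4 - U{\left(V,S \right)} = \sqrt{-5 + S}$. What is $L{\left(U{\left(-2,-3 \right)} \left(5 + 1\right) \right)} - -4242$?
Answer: $\frac{50909}{12} + \frac{5 i \sqrt{2}}{24} \approx 4242.4 + 0.29463 i$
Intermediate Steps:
$U{\left(V,S \right)} = 4 - \sqrt{-5 + S}$
$L{\left(U{\left(-2,-3 \right)} \left(5 + 1\right) \right)} - -4242 = \frac{15}{\left(4 - \sqrt{-5 - 3}\right) \left(5 + 1\right)} - -4242 = \frac{15}{\left(4 - \sqrt{-8}\right) 6} + 4242 = \frac{15}{\left(4 - 2 i \sqrt{2}\right) 6} + 4242 = \frac{15}{24 - 12 i \sqrt{2}} + 4242 = 4242 + \frac{15}{24 - 12 i \sqrt{2}}$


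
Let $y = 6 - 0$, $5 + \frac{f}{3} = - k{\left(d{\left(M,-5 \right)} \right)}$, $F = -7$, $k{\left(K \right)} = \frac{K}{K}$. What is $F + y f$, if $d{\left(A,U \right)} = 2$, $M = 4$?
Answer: $-115$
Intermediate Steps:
$k{\left(K \right)} = 1$
$f = -18$ ($f = -15 + 3 \left(\left(-1\right) 1\right) = -15 + 3 \left(-1\right) = -15 - 3 = -18$)
$y = 6$ ($y = 6 + 0 = 6$)
$F + y f = -7 + 6 \left(-18\right) = -7 - 108 = -115$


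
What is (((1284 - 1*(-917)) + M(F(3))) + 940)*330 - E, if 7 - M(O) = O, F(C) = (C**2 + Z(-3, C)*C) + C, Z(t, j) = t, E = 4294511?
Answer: -3256661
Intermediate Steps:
F(C) = C**2 - 2*C (F(C) = (C**2 - 3*C) + C = C**2 - 2*C)
M(O) = 7 - O
(((1284 - 1*(-917)) + M(F(3))) + 940)*330 - E = (((1284 - 1*(-917)) + (7 - 3*(-2 + 3))) + 940)*330 - 1*4294511 = (((1284 + 917) + (7 - 3)) + 940)*330 - 4294511 = ((2201 + (7 - 1*3)) + 940)*330 - 4294511 = ((2201 + (7 - 3)) + 940)*330 - 4294511 = ((2201 + 4) + 940)*330 - 4294511 = (2205 + 940)*330 - 4294511 = 3145*330 - 4294511 = 1037850 - 4294511 = -3256661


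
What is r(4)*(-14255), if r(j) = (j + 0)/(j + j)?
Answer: -14255/2 ≈ -7127.5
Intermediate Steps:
r(j) = ½ (r(j) = j/((2*j)) = j*(1/(2*j)) = ½)
r(4)*(-14255) = (½)*(-14255) = -14255/2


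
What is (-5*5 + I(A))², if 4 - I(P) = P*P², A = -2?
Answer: 169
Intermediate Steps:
I(P) = 4 - P³ (I(P) = 4 - P*P² = 4 - P³)
(-5*5 + I(A))² = (-5*5 + (4 - 1*(-2)³))² = (-25 + (4 - 1*(-8)))² = (-25 + (4 + 8))² = (-25 + 12)² = (-13)² = 169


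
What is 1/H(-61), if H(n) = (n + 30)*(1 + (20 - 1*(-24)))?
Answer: -1/1395 ≈ -0.00071685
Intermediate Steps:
H(n) = 1350 + 45*n (H(n) = (30 + n)*(1 + (20 + 24)) = (30 + n)*(1 + 44) = (30 + n)*45 = 1350 + 45*n)
1/H(-61) = 1/(1350 + 45*(-61)) = 1/(1350 - 2745) = 1/(-1395) = -1/1395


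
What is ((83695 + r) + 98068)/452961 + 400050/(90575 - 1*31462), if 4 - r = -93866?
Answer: 197500541579/26775883593 ≈ 7.3761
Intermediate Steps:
r = 93870 (r = 4 - 1*(-93866) = 4 + 93866 = 93870)
((83695 + r) + 98068)/452961 + 400050/(90575 - 1*31462) = ((83695 + 93870) + 98068)/452961 + 400050/(90575 - 1*31462) = (177565 + 98068)*(1/452961) + 400050/(90575 - 31462) = 275633*(1/452961) + 400050/59113 = 275633/452961 + 400050*(1/59113) = 275633/452961 + 400050/59113 = 197500541579/26775883593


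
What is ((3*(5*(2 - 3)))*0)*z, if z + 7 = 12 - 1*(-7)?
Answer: 0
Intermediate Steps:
z = 12 (z = -7 + (12 - 1*(-7)) = -7 + (12 + 7) = -7 + 19 = 12)
((3*(5*(2 - 3)))*0)*z = ((3*(5*(2 - 3)))*0)*12 = ((3*(5*(-1)))*0)*12 = ((3*(-5))*0)*12 = -15*0*12 = 0*12 = 0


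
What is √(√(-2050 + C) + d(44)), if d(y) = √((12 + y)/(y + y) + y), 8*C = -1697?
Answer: √(44*√5401 + 121*I*√36194)/22 ≈ 5.2302 + 4.5469*I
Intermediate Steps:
C = -1697/8 (C = (⅛)*(-1697) = -1697/8 ≈ -212.13)
d(y) = √(y + (12 + y)/(2*y)) (d(y) = √((12 + y)/((2*y)) + y) = √((12 + y)*(1/(2*y)) + y) = √((12 + y)/(2*y) + y) = √(y + (12 + y)/(2*y)))
√(√(-2050 + C) + d(44)) = √(√(-2050 - 1697/8) + √(2 + 4*44 + 24/44)/2) = √(√(-18097/8) + √(2 + 176 + 24*(1/44))/2) = √(I*√36194/4 + √(2 + 176 + 6/11)/2) = √(I*√36194/4 + √(1964/11)/2) = √(I*√36194/4 + (2*√5401/11)/2) = √(I*√36194/4 + √5401/11) = √(√5401/11 + I*√36194/4)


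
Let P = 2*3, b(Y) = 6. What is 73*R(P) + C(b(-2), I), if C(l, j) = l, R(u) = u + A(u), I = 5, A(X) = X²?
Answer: 3072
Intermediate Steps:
P = 6
R(u) = u + u²
73*R(P) + C(b(-2), I) = 73*(6*(1 + 6)) + 6 = 73*(6*7) + 6 = 73*42 + 6 = 3066 + 6 = 3072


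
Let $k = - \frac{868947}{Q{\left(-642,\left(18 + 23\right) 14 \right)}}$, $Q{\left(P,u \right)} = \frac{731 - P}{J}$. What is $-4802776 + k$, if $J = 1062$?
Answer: $- \frac{7517033162}{1373} \approx -5.4749 \cdot 10^{6}$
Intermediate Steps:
$Q{\left(P,u \right)} = \frac{731}{1062} - \frac{P}{1062}$ ($Q{\left(P,u \right)} = \frac{731 - P}{1062} = \left(731 - P\right) \frac{1}{1062} = \frac{731}{1062} - \frac{P}{1062}$)
$k = - \frac{922821714}{1373}$ ($k = - \frac{868947}{\frac{731}{1062} - - \frac{107}{177}} = - \frac{868947}{\frac{731}{1062} + \frac{107}{177}} = - \frac{868947}{\frac{1373}{1062}} = \left(-868947\right) \frac{1062}{1373} = - \frac{922821714}{1373} \approx -6.7212 \cdot 10^{5}$)
$-4802776 + k = -4802776 - \frac{922821714}{1373} = - \frac{7517033162}{1373}$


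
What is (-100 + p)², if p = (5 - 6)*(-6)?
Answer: 8836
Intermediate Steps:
p = 6 (p = -1*(-6) = 6)
(-100 + p)² = (-100 + 6)² = (-94)² = 8836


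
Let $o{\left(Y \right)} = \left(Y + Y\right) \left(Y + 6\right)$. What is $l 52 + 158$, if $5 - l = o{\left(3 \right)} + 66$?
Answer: $-5822$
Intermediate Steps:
$o{\left(Y \right)} = 2 Y \left(6 + Y\right)$
$l = -115$ ($l = 5 - \left(2 \cdot 3 \left(6 + 3\right) + 66\right) = 5 - \left(2 \cdot 3 \cdot 9 + 66\right) = 5 - \left(54 + 66\right) = 5 - 120 = -115$)
$l 52 + 158 = \left(-115\right) 52 + 158 = -5980 + 158 = -5822$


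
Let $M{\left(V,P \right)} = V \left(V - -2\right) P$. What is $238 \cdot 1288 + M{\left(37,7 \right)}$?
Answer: $316645$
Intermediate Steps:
$M{\left(V,P \right)} = P V \left(2 + V\right)$ ($M{\left(V,P \right)} = V \left(V + 2\right) P = V \left(2 + V\right) P = P V \left(2 + V\right)$)
$238 \cdot 1288 + M{\left(37,7 \right)} = 238 \cdot 1288 + 7 \cdot 37 \left(2 + 37\right) = 306544 + 7 \cdot 37 \cdot 39 = 306544 + 10101 = 316645$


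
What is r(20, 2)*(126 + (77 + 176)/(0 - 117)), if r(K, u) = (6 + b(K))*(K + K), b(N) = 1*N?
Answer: 1159120/9 ≈ 1.2879e+5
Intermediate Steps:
b(N) = N
r(K, u) = 2*K*(6 + K) (r(K, u) = (6 + K)*(K + K) = (6 + K)*(2*K) = 2*K*(6 + K))
r(20, 2)*(126 + (77 + 176)/(0 - 117)) = (2*20*(6 + 20))*(126 + (77 + 176)/(0 - 117)) = (2*20*26)*(126 + 253/(-117)) = 1040*(126 + 253*(-1/117)) = 1040*(126 - 253/117) = 1040*(14489/117) = 1159120/9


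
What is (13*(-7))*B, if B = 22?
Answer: -2002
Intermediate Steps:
(13*(-7))*B = (13*(-7))*22 = -91*22 = -2002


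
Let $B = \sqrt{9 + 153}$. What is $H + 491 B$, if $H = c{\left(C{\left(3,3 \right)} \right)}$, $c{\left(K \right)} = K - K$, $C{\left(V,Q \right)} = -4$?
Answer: $4419 \sqrt{2} \approx 6249.4$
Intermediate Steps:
$c{\left(K \right)} = 0$
$H = 0$
$B = 9 \sqrt{2}$ ($B = \sqrt{162} = 9 \sqrt{2} \approx 12.728$)
$H + 491 B = 0 + 491 \cdot 9 \sqrt{2} = 0 + 4419 \sqrt{2} = 4419 \sqrt{2}$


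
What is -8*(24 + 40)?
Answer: -512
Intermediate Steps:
-8*(24 + 40) = -8*64 = -512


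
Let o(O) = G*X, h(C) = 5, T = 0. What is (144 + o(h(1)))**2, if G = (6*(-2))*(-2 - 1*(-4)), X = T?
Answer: 20736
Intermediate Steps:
X = 0
G = -24 (G = -12*(-2 + 4) = -12*2 = -24)
o(O) = 0 (o(O) = -24*0 = 0)
(144 + o(h(1)))**2 = (144 + 0)**2 = 144**2 = 20736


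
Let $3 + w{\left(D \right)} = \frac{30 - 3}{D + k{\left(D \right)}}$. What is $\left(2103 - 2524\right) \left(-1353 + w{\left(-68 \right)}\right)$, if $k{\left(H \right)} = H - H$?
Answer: $\frac{38830935}{68} \approx 5.7104 \cdot 10^{5}$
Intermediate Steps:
$k{\left(H \right)} = 0$
$w{\left(D \right)} = -3 + \frac{27}{D}$ ($w{\left(D \right)} = -3 + \frac{30 - 3}{D + 0} = -3 + \frac{27}{D}$)
$\left(2103 - 2524\right) \left(-1353 + w{\left(-68 \right)}\right) = \left(2103 - 2524\right) \left(-1353 - \left(3 - \frac{27}{-68}\right)\right) = - 421 \left(-1353 + \left(-3 + 27 \left(- \frac{1}{68}\right)\right)\right) = - 421 \left(-1353 - \frac{231}{68}\right) = \left(-421\right) \left(- \frac{92235}{68}\right) = \frac{38830935}{68}$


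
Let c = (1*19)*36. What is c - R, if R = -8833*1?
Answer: 9517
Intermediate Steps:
c = 684 (c = 19*36 = 684)
R = -8833
c - R = 684 - 1*(-8833) = 684 + 8833 = 9517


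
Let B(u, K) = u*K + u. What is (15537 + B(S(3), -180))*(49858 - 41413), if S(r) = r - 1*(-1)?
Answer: 125163345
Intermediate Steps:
S(r) = 1 + r (S(r) = r + 1 = 1 + r)
B(u, K) = u + K*u (B(u, K) = K*u + u = u + K*u)
(15537 + B(S(3), -180))*(49858 - 41413) = (15537 + (1 + 3)*(1 - 180))*(49858 - 41413) = (15537 + 4*(-179))*8445 = (15537 - 716)*8445 = 14821*8445 = 125163345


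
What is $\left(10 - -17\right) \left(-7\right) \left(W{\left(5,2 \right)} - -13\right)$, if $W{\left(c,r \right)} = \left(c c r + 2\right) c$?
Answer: $-51597$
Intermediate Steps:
$W{\left(c,r \right)} = c \left(2 + r c^{2}\right)$ ($W{\left(c,r \right)} = \left(c^{2} r + 2\right) c = \left(r c^{2} + 2\right) c = \left(2 + r c^{2}\right) c = c \left(2 + r c^{2}\right)$)
$\left(10 - -17\right) \left(-7\right) \left(W{\left(5,2 \right)} - -13\right) = \left(10 - -17\right) \left(-7\right) \left(5 \left(2 + 2 \cdot 5^{2}\right) - -13\right) = \left(10 + 17\right) \left(-7\right) \left(5 \left(2 + 2 \cdot 25\right) + 13\right) = 27 \left(-7\right) \left(5 \left(2 + 50\right) + 13\right) = - 189 \left(5 \cdot 52 + 13\right) = - 189 \left(260 + 13\right) = \left(-189\right) 273 = -51597$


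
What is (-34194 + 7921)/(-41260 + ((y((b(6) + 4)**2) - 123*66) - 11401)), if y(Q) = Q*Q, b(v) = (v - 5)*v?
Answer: 26273/50779 ≈ 0.51740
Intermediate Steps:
b(v) = v*(-5 + v) (b(v) = (-5 + v)*v = v*(-5 + v))
y(Q) = Q**2
(-34194 + 7921)/(-41260 + ((y((b(6) + 4)**2) - 123*66) - 11401)) = (-34194 + 7921)/(-41260 + ((((6*(-5 + 6) + 4)**2)**2 - 123*66) - 11401)) = -26273/(-41260 + ((((6*1 + 4)**2)**2 - 8118) - 11401)) = -26273/(-41260 + ((((6 + 4)**2)**2 - 8118) - 11401)) = -26273/(-41260 + (((10**2)**2 - 8118) - 11401)) = -26273/(-41260 + ((100**2 - 8118) - 11401)) = -26273/(-41260 + ((10000 - 8118) - 11401)) = -26273/(-41260 + (1882 - 11401)) = -26273/(-41260 - 9519) = -26273/(-50779) = -26273*(-1/50779) = 26273/50779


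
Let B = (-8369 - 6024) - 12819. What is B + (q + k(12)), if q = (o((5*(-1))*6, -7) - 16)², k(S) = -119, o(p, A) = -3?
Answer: -26970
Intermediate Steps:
B = -27212 (B = -14393 - 12819 = -27212)
q = 361 (q = (-3 - 16)² = (-19)² = 361)
B + (q + k(12)) = -27212 + (361 - 119) = -27212 + 242 = -26970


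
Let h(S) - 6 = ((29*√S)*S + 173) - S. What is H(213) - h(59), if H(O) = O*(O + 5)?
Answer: 46314 - 1711*√59 ≈ 33172.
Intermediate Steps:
H(O) = O*(5 + O)
h(S) = 179 - S + 29*S^(3/2) (h(S) = 6 + (((29*√S)*S + 173) - S) = 6 + ((29*S^(3/2) + 173) - S) = 6 + ((173 + 29*S^(3/2)) - S) = 6 + (173 - S + 29*S^(3/2)) = 179 - S + 29*S^(3/2))
H(213) - h(59) = 213*(5 + 213) - (179 - 1*59 + 29*59^(3/2)) = 213*218 - (179 - 59 + 29*(59*√59)) = 46434 - (179 - 59 + 1711*√59) = 46434 - (120 + 1711*√59) = 46434 + (-120 - 1711*√59) = 46314 - 1711*√59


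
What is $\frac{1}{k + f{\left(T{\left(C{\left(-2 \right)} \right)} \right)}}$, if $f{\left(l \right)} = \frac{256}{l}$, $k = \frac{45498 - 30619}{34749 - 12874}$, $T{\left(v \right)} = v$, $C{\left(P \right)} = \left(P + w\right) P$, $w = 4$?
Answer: $- \frac{21875}{1385121} \approx -0.015793$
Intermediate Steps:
$C{\left(P \right)} = P \left(4 + P\right)$ ($C{\left(P \right)} = \left(P + 4\right) P = \left(4 + P\right) P = P \left(4 + P\right)$)
$k = \frac{14879}{21875} \approx 0.68018$
$\frac{1}{k + f{\left(T{\left(C{\left(-2 \right)} \right)} \right)}} = \frac{1}{\frac{14879}{21875} + \frac{256}{\left(-2\right) \left(4 - 2\right)}} = \frac{1}{\frac{14879}{21875} + \frac{256}{\left(-2\right) 2}} = \frac{1}{\frac{14879}{21875} + \frac{256}{-4}} = \frac{1}{\frac{14879}{21875} + 256 \left(- \frac{1}{4}\right)} = \frac{1}{\frac{14879}{21875} - 64} = \frac{1}{- \frac{1385121}{21875}} = - \frac{21875}{1385121}$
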